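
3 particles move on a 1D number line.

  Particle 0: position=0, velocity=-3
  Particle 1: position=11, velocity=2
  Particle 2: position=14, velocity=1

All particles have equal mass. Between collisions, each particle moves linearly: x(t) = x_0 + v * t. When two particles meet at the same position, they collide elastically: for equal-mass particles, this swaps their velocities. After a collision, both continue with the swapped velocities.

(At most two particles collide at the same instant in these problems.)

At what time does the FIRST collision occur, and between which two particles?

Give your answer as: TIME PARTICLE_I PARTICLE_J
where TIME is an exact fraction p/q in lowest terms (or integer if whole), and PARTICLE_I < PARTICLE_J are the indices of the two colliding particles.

Pair (0,1): pos 0,11 vel -3,2 -> not approaching (rel speed -5 <= 0)
Pair (1,2): pos 11,14 vel 2,1 -> gap=3, closing at 1/unit, collide at t=3
Earliest collision: t=3 between 1 and 2

Answer: 3 1 2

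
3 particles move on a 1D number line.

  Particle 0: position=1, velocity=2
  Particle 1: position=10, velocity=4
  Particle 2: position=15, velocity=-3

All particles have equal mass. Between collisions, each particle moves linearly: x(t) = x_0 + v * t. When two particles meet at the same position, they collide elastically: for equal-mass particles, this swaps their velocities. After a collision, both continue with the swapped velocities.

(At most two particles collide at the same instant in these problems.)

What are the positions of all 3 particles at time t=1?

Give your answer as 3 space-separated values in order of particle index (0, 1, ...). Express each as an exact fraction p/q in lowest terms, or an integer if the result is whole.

Collision at t=5/7: particles 1 and 2 swap velocities; positions: p0=17/7 p1=90/7 p2=90/7; velocities now: v0=2 v1=-3 v2=4
Advance to t=1 (no further collisions before then); velocities: v0=2 v1=-3 v2=4; positions = 3 12 14

Answer: 3 12 14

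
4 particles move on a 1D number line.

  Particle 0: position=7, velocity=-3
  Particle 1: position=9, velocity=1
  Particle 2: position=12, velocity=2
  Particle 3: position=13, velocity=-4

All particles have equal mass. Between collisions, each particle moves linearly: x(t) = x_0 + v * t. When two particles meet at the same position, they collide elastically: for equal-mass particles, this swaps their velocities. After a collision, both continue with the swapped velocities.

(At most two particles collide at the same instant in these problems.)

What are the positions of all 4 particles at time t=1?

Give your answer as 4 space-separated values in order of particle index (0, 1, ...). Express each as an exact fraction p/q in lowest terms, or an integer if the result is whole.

Answer: 4 9 10 14

Derivation:
Collision at t=1/6: particles 2 and 3 swap velocities; positions: p0=13/2 p1=55/6 p2=37/3 p3=37/3; velocities now: v0=-3 v1=1 v2=-4 v3=2
Collision at t=4/5: particles 1 and 2 swap velocities; positions: p0=23/5 p1=49/5 p2=49/5 p3=68/5; velocities now: v0=-3 v1=-4 v2=1 v3=2
Advance to t=1 (no further collisions before then); velocities: v0=-3 v1=-4 v2=1 v3=2; positions = 4 9 10 14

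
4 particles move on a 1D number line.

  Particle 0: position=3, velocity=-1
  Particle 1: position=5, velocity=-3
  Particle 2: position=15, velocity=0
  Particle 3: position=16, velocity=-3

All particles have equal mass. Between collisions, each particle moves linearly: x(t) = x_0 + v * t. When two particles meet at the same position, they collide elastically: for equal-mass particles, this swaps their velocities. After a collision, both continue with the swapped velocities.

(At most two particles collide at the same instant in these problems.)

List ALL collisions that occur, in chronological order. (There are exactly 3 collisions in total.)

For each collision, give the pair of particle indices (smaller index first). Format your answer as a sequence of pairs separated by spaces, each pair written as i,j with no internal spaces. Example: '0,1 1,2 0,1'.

Collision at t=1/3: particles 2 and 3 swap velocities; positions: p0=8/3 p1=4 p2=15 p3=15; velocities now: v0=-1 v1=-3 v2=-3 v3=0
Collision at t=1: particles 0 and 1 swap velocities; positions: p0=2 p1=2 p2=13 p3=15; velocities now: v0=-3 v1=-1 v2=-3 v3=0
Collision at t=13/2: particles 1 and 2 swap velocities; positions: p0=-29/2 p1=-7/2 p2=-7/2 p3=15; velocities now: v0=-3 v1=-3 v2=-1 v3=0

Answer: 2,3 0,1 1,2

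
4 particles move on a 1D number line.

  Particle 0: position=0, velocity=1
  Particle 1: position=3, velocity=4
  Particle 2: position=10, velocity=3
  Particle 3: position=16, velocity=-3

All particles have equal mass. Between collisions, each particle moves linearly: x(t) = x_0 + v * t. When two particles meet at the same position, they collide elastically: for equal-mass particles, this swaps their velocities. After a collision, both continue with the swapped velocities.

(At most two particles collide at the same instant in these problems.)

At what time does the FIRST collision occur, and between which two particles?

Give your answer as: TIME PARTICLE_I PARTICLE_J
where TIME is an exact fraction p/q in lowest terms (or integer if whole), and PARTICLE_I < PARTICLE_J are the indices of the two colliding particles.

Answer: 1 2 3

Derivation:
Pair (0,1): pos 0,3 vel 1,4 -> not approaching (rel speed -3 <= 0)
Pair (1,2): pos 3,10 vel 4,3 -> gap=7, closing at 1/unit, collide at t=7
Pair (2,3): pos 10,16 vel 3,-3 -> gap=6, closing at 6/unit, collide at t=1
Earliest collision: t=1 between 2 and 3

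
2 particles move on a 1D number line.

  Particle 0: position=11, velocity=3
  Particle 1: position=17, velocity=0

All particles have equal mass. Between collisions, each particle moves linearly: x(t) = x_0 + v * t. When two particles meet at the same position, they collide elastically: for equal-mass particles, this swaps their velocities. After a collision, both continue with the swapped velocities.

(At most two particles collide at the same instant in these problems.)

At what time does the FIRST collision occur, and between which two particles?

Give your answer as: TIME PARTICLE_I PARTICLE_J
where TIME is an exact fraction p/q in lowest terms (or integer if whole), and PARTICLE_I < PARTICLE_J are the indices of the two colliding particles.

Answer: 2 0 1

Derivation:
Pair (0,1): pos 11,17 vel 3,0 -> gap=6, closing at 3/unit, collide at t=2
Earliest collision: t=2 between 0 and 1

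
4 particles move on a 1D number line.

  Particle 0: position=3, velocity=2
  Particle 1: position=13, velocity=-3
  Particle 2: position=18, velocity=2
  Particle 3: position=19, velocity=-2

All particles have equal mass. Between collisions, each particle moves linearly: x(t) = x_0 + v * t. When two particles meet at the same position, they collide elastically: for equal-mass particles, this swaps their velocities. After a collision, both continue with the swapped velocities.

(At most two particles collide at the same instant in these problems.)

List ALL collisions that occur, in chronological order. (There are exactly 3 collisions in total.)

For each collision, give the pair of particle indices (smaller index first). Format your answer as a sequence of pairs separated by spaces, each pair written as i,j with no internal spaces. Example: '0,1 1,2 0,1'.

Answer: 2,3 0,1 1,2

Derivation:
Collision at t=1/4: particles 2 and 3 swap velocities; positions: p0=7/2 p1=49/4 p2=37/2 p3=37/2; velocities now: v0=2 v1=-3 v2=-2 v3=2
Collision at t=2: particles 0 and 1 swap velocities; positions: p0=7 p1=7 p2=15 p3=22; velocities now: v0=-3 v1=2 v2=-2 v3=2
Collision at t=4: particles 1 and 2 swap velocities; positions: p0=1 p1=11 p2=11 p3=26; velocities now: v0=-3 v1=-2 v2=2 v3=2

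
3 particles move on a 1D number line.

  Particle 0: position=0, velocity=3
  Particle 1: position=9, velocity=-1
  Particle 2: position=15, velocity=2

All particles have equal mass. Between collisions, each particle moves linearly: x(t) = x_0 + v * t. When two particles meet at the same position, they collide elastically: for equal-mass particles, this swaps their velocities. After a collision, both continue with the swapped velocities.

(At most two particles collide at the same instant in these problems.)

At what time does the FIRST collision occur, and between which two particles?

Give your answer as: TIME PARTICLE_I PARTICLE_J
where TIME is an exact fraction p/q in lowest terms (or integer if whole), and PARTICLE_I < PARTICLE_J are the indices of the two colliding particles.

Answer: 9/4 0 1

Derivation:
Pair (0,1): pos 0,9 vel 3,-1 -> gap=9, closing at 4/unit, collide at t=9/4
Pair (1,2): pos 9,15 vel -1,2 -> not approaching (rel speed -3 <= 0)
Earliest collision: t=9/4 between 0 and 1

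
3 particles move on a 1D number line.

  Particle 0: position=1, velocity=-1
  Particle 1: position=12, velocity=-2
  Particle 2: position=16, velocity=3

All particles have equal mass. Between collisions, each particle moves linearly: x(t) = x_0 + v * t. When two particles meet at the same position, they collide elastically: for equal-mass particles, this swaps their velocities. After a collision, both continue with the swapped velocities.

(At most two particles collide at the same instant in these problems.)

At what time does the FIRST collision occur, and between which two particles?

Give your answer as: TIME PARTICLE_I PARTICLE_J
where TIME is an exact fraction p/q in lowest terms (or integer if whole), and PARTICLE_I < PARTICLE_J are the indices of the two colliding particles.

Answer: 11 0 1

Derivation:
Pair (0,1): pos 1,12 vel -1,-2 -> gap=11, closing at 1/unit, collide at t=11
Pair (1,2): pos 12,16 vel -2,3 -> not approaching (rel speed -5 <= 0)
Earliest collision: t=11 between 0 and 1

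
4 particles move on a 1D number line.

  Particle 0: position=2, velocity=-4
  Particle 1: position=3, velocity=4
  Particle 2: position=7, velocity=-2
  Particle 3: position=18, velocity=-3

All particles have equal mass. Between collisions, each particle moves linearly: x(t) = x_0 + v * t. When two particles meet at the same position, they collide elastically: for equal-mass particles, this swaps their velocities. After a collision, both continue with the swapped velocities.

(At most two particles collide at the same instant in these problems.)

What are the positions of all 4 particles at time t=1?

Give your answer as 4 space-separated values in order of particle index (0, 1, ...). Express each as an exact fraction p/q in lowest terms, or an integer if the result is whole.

Collision at t=2/3: particles 1 and 2 swap velocities; positions: p0=-2/3 p1=17/3 p2=17/3 p3=16; velocities now: v0=-4 v1=-2 v2=4 v3=-3
Advance to t=1 (no further collisions before then); velocities: v0=-4 v1=-2 v2=4 v3=-3; positions = -2 5 7 15

Answer: -2 5 7 15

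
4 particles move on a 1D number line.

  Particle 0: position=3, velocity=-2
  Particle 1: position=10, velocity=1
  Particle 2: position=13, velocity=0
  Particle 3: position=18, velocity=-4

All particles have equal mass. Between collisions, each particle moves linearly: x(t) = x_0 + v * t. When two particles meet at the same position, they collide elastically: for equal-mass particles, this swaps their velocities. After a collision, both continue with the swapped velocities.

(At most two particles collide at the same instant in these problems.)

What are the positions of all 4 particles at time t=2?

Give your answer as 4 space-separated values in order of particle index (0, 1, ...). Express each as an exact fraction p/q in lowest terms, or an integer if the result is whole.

Answer: -1 10 12 13

Derivation:
Collision at t=5/4: particles 2 and 3 swap velocities; positions: p0=1/2 p1=45/4 p2=13 p3=13; velocities now: v0=-2 v1=1 v2=-4 v3=0
Collision at t=8/5: particles 1 and 2 swap velocities; positions: p0=-1/5 p1=58/5 p2=58/5 p3=13; velocities now: v0=-2 v1=-4 v2=1 v3=0
Advance to t=2 (no further collisions before then); velocities: v0=-2 v1=-4 v2=1 v3=0; positions = -1 10 12 13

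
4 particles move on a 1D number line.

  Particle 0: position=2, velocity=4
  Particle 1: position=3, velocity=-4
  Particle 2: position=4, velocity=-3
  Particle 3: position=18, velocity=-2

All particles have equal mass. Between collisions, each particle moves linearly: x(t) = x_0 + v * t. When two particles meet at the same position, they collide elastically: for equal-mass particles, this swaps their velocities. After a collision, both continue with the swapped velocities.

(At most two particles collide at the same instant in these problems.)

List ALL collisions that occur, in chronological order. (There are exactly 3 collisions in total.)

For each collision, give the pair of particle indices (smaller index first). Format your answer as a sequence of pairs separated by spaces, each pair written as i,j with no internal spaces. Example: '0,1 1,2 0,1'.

Collision at t=1/8: particles 0 and 1 swap velocities; positions: p0=5/2 p1=5/2 p2=29/8 p3=71/4; velocities now: v0=-4 v1=4 v2=-3 v3=-2
Collision at t=2/7: particles 1 and 2 swap velocities; positions: p0=13/7 p1=22/7 p2=22/7 p3=122/7; velocities now: v0=-4 v1=-3 v2=4 v3=-2
Collision at t=8/3: particles 2 and 3 swap velocities; positions: p0=-23/3 p1=-4 p2=38/3 p3=38/3; velocities now: v0=-4 v1=-3 v2=-2 v3=4

Answer: 0,1 1,2 2,3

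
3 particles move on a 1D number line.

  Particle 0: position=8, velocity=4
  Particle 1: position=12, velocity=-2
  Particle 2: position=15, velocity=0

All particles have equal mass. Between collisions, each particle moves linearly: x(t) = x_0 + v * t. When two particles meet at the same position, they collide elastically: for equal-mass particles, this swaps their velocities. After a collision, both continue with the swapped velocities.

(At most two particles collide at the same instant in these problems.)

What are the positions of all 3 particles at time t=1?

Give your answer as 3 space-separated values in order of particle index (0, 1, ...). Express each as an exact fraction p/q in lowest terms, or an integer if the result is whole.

Collision at t=2/3: particles 0 and 1 swap velocities; positions: p0=32/3 p1=32/3 p2=15; velocities now: v0=-2 v1=4 v2=0
Advance to t=1 (no further collisions before then); velocities: v0=-2 v1=4 v2=0; positions = 10 12 15

Answer: 10 12 15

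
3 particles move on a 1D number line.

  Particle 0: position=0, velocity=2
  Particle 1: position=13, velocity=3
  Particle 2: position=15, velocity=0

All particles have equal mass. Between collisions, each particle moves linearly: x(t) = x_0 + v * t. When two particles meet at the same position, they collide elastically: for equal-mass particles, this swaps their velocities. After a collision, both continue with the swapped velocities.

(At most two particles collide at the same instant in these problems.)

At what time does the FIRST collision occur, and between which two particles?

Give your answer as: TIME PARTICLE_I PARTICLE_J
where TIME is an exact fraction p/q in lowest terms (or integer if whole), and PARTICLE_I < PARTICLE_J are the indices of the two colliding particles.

Pair (0,1): pos 0,13 vel 2,3 -> not approaching (rel speed -1 <= 0)
Pair (1,2): pos 13,15 vel 3,0 -> gap=2, closing at 3/unit, collide at t=2/3
Earliest collision: t=2/3 between 1 and 2

Answer: 2/3 1 2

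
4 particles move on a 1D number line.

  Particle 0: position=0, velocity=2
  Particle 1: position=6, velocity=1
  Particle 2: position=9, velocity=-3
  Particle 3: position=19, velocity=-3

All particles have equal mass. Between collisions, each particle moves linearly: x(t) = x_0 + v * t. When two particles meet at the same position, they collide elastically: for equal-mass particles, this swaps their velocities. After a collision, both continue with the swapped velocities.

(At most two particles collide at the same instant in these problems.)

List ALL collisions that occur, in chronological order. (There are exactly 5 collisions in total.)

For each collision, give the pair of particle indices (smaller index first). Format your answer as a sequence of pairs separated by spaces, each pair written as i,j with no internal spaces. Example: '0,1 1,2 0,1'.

Collision at t=3/4: particles 1 and 2 swap velocities; positions: p0=3/2 p1=27/4 p2=27/4 p3=67/4; velocities now: v0=2 v1=-3 v2=1 v3=-3
Collision at t=9/5: particles 0 and 1 swap velocities; positions: p0=18/5 p1=18/5 p2=39/5 p3=68/5; velocities now: v0=-3 v1=2 v2=1 v3=-3
Collision at t=13/4: particles 2 and 3 swap velocities; positions: p0=-3/4 p1=13/2 p2=37/4 p3=37/4; velocities now: v0=-3 v1=2 v2=-3 v3=1
Collision at t=19/5: particles 1 and 2 swap velocities; positions: p0=-12/5 p1=38/5 p2=38/5 p3=49/5; velocities now: v0=-3 v1=-3 v2=2 v3=1
Collision at t=6: particles 2 and 3 swap velocities; positions: p0=-9 p1=1 p2=12 p3=12; velocities now: v0=-3 v1=-3 v2=1 v3=2

Answer: 1,2 0,1 2,3 1,2 2,3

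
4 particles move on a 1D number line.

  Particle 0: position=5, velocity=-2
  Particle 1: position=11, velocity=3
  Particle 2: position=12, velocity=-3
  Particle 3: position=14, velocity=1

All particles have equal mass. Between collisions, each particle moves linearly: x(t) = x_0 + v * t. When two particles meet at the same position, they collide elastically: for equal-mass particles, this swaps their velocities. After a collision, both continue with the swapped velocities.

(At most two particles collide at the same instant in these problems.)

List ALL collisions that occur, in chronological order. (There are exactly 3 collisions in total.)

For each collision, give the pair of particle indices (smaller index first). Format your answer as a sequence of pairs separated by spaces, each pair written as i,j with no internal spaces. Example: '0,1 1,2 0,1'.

Collision at t=1/6: particles 1 and 2 swap velocities; positions: p0=14/3 p1=23/2 p2=23/2 p3=85/6; velocities now: v0=-2 v1=-3 v2=3 v3=1
Collision at t=3/2: particles 2 and 3 swap velocities; positions: p0=2 p1=15/2 p2=31/2 p3=31/2; velocities now: v0=-2 v1=-3 v2=1 v3=3
Collision at t=7: particles 0 and 1 swap velocities; positions: p0=-9 p1=-9 p2=21 p3=32; velocities now: v0=-3 v1=-2 v2=1 v3=3

Answer: 1,2 2,3 0,1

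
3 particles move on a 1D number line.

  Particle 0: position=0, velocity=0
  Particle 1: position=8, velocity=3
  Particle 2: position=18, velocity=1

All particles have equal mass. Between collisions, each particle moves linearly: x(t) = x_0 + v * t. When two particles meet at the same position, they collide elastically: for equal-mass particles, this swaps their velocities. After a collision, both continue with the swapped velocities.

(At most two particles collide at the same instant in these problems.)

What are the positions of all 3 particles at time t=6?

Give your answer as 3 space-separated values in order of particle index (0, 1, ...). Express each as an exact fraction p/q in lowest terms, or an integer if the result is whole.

Collision at t=5: particles 1 and 2 swap velocities; positions: p0=0 p1=23 p2=23; velocities now: v0=0 v1=1 v2=3
Advance to t=6 (no further collisions before then); velocities: v0=0 v1=1 v2=3; positions = 0 24 26

Answer: 0 24 26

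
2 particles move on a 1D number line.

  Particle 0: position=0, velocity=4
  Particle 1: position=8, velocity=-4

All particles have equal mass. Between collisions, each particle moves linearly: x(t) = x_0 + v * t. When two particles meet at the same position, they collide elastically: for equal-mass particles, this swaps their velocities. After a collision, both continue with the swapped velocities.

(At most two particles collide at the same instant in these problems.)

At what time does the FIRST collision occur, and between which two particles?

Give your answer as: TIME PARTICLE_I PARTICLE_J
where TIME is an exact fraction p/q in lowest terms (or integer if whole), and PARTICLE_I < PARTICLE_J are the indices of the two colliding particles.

Pair (0,1): pos 0,8 vel 4,-4 -> gap=8, closing at 8/unit, collide at t=1
Earliest collision: t=1 between 0 and 1

Answer: 1 0 1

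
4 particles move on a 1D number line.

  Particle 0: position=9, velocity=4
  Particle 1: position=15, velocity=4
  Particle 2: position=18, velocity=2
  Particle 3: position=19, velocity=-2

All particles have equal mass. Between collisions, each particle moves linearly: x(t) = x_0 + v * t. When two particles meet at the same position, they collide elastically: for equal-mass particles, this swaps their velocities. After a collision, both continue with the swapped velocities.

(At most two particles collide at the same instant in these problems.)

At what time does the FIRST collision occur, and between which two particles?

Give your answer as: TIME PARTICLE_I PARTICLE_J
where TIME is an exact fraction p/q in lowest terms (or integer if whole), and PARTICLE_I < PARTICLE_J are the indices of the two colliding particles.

Pair (0,1): pos 9,15 vel 4,4 -> not approaching (rel speed 0 <= 0)
Pair (1,2): pos 15,18 vel 4,2 -> gap=3, closing at 2/unit, collide at t=3/2
Pair (2,3): pos 18,19 vel 2,-2 -> gap=1, closing at 4/unit, collide at t=1/4
Earliest collision: t=1/4 between 2 and 3

Answer: 1/4 2 3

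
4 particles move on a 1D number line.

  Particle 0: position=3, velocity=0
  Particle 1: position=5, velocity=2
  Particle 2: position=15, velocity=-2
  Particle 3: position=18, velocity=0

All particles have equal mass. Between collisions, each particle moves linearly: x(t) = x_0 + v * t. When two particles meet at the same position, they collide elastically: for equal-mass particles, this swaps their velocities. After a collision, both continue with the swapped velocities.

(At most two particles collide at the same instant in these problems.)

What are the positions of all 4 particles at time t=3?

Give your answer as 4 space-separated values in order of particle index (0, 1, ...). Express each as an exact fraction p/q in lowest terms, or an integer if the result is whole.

Answer: 3 9 11 18

Derivation:
Collision at t=5/2: particles 1 and 2 swap velocities; positions: p0=3 p1=10 p2=10 p3=18; velocities now: v0=0 v1=-2 v2=2 v3=0
Advance to t=3 (no further collisions before then); velocities: v0=0 v1=-2 v2=2 v3=0; positions = 3 9 11 18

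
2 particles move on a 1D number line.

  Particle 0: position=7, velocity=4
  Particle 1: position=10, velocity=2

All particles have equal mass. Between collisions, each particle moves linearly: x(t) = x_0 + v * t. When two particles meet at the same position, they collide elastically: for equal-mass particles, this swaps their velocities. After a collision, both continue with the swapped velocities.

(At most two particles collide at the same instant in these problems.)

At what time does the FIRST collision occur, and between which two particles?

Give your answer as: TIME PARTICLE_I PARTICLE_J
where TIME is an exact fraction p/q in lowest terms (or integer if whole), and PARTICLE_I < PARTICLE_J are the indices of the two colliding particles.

Pair (0,1): pos 7,10 vel 4,2 -> gap=3, closing at 2/unit, collide at t=3/2
Earliest collision: t=3/2 between 0 and 1

Answer: 3/2 0 1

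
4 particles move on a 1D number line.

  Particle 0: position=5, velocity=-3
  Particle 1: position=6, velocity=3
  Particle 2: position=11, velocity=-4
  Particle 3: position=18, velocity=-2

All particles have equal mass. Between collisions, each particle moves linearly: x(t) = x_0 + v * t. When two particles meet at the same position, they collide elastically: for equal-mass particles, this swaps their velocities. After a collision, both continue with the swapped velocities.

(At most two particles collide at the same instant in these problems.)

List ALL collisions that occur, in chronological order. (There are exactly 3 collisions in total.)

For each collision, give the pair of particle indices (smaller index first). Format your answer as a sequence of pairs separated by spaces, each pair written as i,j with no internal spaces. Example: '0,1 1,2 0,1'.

Collision at t=5/7: particles 1 and 2 swap velocities; positions: p0=20/7 p1=57/7 p2=57/7 p3=116/7; velocities now: v0=-3 v1=-4 v2=3 v3=-2
Collision at t=12/5: particles 2 and 3 swap velocities; positions: p0=-11/5 p1=7/5 p2=66/5 p3=66/5; velocities now: v0=-3 v1=-4 v2=-2 v3=3
Collision at t=6: particles 0 and 1 swap velocities; positions: p0=-13 p1=-13 p2=6 p3=24; velocities now: v0=-4 v1=-3 v2=-2 v3=3

Answer: 1,2 2,3 0,1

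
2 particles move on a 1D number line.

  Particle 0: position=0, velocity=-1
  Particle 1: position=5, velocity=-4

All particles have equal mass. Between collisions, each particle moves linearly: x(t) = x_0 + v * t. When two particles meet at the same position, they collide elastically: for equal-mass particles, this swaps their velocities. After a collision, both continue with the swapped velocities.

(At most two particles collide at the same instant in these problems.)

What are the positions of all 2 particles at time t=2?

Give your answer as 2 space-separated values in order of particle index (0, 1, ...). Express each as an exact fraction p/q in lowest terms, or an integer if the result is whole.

Collision at t=5/3: particles 0 and 1 swap velocities; positions: p0=-5/3 p1=-5/3; velocities now: v0=-4 v1=-1
Advance to t=2 (no further collisions before then); velocities: v0=-4 v1=-1; positions = -3 -2

Answer: -3 -2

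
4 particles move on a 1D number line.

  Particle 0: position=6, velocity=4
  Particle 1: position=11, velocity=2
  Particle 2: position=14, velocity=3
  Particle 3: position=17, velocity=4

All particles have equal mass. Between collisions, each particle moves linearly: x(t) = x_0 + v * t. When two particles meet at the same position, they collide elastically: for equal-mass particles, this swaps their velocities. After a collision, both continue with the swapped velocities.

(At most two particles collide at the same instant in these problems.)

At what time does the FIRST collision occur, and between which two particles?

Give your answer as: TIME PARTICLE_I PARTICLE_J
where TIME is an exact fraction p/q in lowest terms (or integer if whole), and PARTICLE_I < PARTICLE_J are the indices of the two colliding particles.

Answer: 5/2 0 1

Derivation:
Pair (0,1): pos 6,11 vel 4,2 -> gap=5, closing at 2/unit, collide at t=5/2
Pair (1,2): pos 11,14 vel 2,3 -> not approaching (rel speed -1 <= 0)
Pair (2,3): pos 14,17 vel 3,4 -> not approaching (rel speed -1 <= 0)
Earliest collision: t=5/2 between 0 and 1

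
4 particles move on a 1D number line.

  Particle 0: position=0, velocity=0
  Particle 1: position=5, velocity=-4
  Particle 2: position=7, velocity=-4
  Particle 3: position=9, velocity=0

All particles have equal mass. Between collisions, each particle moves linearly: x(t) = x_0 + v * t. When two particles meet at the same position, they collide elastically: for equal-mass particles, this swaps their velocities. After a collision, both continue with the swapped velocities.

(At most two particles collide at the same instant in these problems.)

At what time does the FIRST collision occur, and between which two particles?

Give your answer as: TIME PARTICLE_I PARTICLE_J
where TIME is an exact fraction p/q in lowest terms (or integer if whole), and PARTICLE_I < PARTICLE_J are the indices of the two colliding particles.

Pair (0,1): pos 0,5 vel 0,-4 -> gap=5, closing at 4/unit, collide at t=5/4
Pair (1,2): pos 5,7 vel -4,-4 -> not approaching (rel speed 0 <= 0)
Pair (2,3): pos 7,9 vel -4,0 -> not approaching (rel speed -4 <= 0)
Earliest collision: t=5/4 between 0 and 1

Answer: 5/4 0 1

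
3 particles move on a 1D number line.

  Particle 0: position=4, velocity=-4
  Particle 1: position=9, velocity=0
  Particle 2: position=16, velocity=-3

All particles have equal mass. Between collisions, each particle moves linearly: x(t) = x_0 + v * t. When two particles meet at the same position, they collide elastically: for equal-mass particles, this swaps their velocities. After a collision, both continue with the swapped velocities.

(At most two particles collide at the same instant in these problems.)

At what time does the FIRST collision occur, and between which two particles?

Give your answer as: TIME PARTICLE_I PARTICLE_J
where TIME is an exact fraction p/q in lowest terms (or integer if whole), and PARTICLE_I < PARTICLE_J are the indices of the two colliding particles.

Pair (0,1): pos 4,9 vel -4,0 -> not approaching (rel speed -4 <= 0)
Pair (1,2): pos 9,16 vel 0,-3 -> gap=7, closing at 3/unit, collide at t=7/3
Earliest collision: t=7/3 between 1 and 2

Answer: 7/3 1 2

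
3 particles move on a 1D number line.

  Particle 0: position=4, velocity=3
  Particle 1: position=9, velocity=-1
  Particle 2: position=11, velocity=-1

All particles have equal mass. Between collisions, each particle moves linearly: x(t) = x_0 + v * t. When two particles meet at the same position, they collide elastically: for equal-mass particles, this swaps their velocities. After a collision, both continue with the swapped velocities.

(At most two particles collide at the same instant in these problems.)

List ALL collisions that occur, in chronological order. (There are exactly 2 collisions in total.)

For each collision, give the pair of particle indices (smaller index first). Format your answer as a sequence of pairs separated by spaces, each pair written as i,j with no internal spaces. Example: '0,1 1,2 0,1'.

Collision at t=5/4: particles 0 and 1 swap velocities; positions: p0=31/4 p1=31/4 p2=39/4; velocities now: v0=-1 v1=3 v2=-1
Collision at t=7/4: particles 1 and 2 swap velocities; positions: p0=29/4 p1=37/4 p2=37/4; velocities now: v0=-1 v1=-1 v2=3

Answer: 0,1 1,2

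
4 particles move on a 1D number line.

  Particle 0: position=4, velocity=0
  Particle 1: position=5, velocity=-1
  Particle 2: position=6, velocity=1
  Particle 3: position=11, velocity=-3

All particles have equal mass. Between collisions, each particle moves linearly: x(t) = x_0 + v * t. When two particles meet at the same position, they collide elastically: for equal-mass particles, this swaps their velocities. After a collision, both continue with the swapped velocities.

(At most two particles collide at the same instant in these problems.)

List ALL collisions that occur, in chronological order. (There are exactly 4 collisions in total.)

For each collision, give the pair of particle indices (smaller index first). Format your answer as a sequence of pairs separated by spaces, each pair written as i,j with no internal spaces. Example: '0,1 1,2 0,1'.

Answer: 0,1 2,3 1,2 0,1

Derivation:
Collision at t=1: particles 0 and 1 swap velocities; positions: p0=4 p1=4 p2=7 p3=8; velocities now: v0=-1 v1=0 v2=1 v3=-3
Collision at t=5/4: particles 2 and 3 swap velocities; positions: p0=15/4 p1=4 p2=29/4 p3=29/4; velocities now: v0=-1 v1=0 v2=-3 v3=1
Collision at t=7/3: particles 1 and 2 swap velocities; positions: p0=8/3 p1=4 p2=4 p3=25/3; velocities now: v0=-1 v1=-3 v2=0 v3=1
Collision at t=3: particles 0 and 1 swap velocities; positions: p0=2 p1=2 p2=4 p3=9; velocities now: v0=-3 v1=-1 v2=0 v3=1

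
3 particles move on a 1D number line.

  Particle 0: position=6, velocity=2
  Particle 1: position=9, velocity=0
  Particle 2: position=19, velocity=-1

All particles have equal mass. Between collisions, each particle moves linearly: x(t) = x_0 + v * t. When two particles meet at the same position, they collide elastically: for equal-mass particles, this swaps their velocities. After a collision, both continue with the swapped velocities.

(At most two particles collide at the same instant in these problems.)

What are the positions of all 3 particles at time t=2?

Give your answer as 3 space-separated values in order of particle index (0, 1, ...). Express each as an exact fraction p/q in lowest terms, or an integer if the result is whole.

Collision at t=3/2: particles 0 and 1 swap velocities; positions: p0=9 p1=9 p2=35/2; velocities now: v0=0 v1=2 v2=-1
Advance to t=2 (no further collisions before then); velocities: v0=0 v1=2 v2=-1; positions = 9 10 17

Answer: 9 10 17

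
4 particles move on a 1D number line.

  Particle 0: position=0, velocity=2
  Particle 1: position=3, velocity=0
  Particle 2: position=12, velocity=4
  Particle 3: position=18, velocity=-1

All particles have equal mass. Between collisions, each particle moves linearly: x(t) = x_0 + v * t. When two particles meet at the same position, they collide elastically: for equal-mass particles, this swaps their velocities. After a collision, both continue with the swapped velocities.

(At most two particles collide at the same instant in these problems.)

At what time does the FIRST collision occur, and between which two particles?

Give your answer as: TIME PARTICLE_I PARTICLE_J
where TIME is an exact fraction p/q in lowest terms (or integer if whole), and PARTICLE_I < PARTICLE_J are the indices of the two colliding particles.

Answer: 6/5 2 3

Derivation:
Pair (0,1): pos 0,3 vel 2,0 -> gap=3, closing at 2/unit, collide at t=3/2
Pair (1,2): pos 3,12 vel 0,4 -> not approaching (rel speed -4 <= 0)
Pair (2,3): pos 12,18 vel 4,-1 -> gap=6, closing at 5/unit, collide at t=6/5
Earliest collision: t=6/5 between 2 and 3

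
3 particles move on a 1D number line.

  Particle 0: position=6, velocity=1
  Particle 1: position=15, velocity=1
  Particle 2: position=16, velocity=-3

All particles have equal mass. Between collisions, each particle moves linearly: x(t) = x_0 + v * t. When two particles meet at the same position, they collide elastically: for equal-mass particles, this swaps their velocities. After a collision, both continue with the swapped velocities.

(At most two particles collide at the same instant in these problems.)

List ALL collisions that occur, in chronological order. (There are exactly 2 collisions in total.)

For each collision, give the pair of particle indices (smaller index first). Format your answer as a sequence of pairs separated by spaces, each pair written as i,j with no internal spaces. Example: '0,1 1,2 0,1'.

Answer: 1,2 0,1

Derivation:
Collision at t=1/4: particles 1 and 2 swap velocities; positions: p0=25/4 p1=61/4 p2=61/4; velocities now: v0=1 v1=-3 v2=1
Collision at t=5/2: particles 0 and 1 swap velocities; positions: p0=17/2 p1=17/2 p2=35/2; velocities now: v0=-3 v1=1 v2=1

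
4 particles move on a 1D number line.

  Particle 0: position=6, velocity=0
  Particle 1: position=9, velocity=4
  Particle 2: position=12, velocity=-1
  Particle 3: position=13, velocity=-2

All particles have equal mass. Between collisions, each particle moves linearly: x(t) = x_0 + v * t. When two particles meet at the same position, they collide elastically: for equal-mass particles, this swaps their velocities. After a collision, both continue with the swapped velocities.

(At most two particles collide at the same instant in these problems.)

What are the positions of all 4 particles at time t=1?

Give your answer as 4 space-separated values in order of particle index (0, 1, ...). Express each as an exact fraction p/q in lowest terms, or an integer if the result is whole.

Answer: 6 11 11 13

Derivation:
Collision at t=3/5: particles 1 and 2 swap velocities; positions: p0=6 p1=57/5 p2=57/5 p3=59/5; velocities now: v0=0 v1=-1 v2=4 v3=-2
Collision at t=2/3: particles 2 and 3 swap velocities; positions: p0=6 p1=34/3 p2=35/3 p3=35/3; velocities now: v0=0 v1=-1 v2=-2 v3=4
Collision at t=1: particles 1 and 2 swap velocities; positions: p0=6 p1=11 p2=11 p3=13; velocities now: v0=0 v1=-2 v2=-1 v3=4
Advance to t=1 (no further collisions before then); velocities: v0=0 v1=-2 v2=-1 v3=4; positions = 6 11 11 13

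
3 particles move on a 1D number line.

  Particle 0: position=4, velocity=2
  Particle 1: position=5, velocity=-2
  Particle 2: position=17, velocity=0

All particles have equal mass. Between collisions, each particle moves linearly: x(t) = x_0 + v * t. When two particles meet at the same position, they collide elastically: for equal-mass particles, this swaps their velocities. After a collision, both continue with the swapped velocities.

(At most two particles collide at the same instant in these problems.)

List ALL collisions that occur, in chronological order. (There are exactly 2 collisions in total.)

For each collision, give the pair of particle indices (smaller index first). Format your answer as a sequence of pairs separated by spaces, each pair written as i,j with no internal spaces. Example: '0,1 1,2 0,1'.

Collision at t=1/4: particles 0 and 1 swap velocities; positions: p0=9/2 p1=9/2 p2=17; velocities now: v0=-2 v1=2 v2=0
Collision at t=13/2: particles 1 and 2 swap velocities; positions: p0=-8 p1=17 p2=17; velocities now: v0=-2 v1=0 v2=2

Answer: 0,1 1,2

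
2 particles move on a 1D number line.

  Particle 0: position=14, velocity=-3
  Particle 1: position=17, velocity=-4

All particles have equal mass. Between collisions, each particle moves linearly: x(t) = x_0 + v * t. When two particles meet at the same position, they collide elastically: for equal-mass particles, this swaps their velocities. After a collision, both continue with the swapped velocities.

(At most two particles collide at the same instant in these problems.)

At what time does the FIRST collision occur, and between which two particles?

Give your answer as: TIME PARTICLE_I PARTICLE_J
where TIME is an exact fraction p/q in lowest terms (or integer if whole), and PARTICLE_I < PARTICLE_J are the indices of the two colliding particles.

Answer: 3 0 1

Derivation:
Pair (0,1): pos 14,17 vel -3,-4 -> gap=3, closing at 1/unit, collide at t=3
Earliest collision: t=3 between 0 and 1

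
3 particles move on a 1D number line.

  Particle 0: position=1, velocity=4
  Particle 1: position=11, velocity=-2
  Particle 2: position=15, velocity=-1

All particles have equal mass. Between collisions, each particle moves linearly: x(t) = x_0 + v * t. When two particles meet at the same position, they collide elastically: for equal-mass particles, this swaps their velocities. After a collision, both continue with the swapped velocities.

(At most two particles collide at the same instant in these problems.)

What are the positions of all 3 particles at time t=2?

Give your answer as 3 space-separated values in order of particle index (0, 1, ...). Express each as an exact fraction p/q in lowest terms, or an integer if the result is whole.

Collision at t=5/3: particles 0 and 1 swap velocities; positions: p0=23/3 p1=23/3 p2=40/3; velocities now: v0=-2 v1=4 v2=-1
Advance to t=2 (no further collisions before then); velocities: v0=-2 v1=4 v2=-1; positions = 7 9 13

Answer: 7 9 13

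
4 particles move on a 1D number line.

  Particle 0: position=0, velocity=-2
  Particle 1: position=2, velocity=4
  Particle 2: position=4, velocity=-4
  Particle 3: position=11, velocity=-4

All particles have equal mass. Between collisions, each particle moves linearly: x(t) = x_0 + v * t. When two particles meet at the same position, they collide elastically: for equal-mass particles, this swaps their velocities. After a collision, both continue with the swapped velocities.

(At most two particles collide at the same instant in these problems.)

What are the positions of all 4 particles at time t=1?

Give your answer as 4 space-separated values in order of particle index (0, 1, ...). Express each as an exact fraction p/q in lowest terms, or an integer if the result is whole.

Answer: -2 0 6 7

Derivation:
Collision at t=1/4: particles 1 and 2 swap velocities; positions: p0=-1/2 p1=3 p2=3 p3=10; velocities now: v0=-2 v1=-4 v2=4 v3=-4
Advance to t=1 (no further collisions before then); velocities: v0=-2 v1=-4 v2=4 v3=-4; positions = -2 0 6 7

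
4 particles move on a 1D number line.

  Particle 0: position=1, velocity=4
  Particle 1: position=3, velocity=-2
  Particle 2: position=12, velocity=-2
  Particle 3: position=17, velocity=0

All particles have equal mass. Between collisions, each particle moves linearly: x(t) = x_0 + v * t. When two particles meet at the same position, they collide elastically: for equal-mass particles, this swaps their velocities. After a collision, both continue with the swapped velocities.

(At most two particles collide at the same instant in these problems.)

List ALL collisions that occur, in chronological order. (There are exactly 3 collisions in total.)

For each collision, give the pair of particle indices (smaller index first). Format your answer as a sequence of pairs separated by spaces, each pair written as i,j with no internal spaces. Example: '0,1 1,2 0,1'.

Collision at t=1/3: particles 0 and 1 swap velocities; positions: p0=7/3 p1=7/3 p2=34/3 p3=17; velocities now: v0=-2 v1=4 v2=-2 v3=0
Collision at t=11/6: particles 1 and 2 swap velocities; positions: p0=-2/3 p1=25/3 p2=25/3 p3=17; velocities now: v0=-2 v1=-2 v2=4 v3=0
Collision at t=4: particles 2 and 3 swap velocities; positions: p0=-5 p1=4 p2=17 p3=17; velocities now: v0=-2 v1=-2 v2=0 v3=4

Answer: 0,1 1,2 2,3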